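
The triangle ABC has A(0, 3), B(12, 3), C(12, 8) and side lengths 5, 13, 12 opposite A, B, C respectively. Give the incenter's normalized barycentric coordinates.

The incenter has barycentric coordinates proportional to the opposite side lengths: (5 : 13 : 12).
Normalizing by 5+13+12 = 30 gives (1/6, 13/30, 2/5).

(1/6, 13/30, 2/5)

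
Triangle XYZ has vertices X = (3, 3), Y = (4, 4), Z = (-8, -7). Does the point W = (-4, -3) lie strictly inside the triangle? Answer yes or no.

Barycentric coordinates of W: (-4, 4, 1).
The three coordinates are negative, positive, positive; a point is interior exactly when all three are positive.

no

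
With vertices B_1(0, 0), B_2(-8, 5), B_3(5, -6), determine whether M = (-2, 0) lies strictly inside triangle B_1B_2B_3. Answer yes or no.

Barycentric coordinates of M: (1/23, 12/23, 10/23).
The three coordinates are positive, positive, positive; a point is interior exactly when all three are positive.

yes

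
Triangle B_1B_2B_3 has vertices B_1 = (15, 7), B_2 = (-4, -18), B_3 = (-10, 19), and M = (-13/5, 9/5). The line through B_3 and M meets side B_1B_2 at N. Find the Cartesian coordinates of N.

Barycentric coordinates of M with respect to B_1B_2B_3: (1/5, 2/5, 2/5).
On side B_1B_2 the B_3-coordinate is zero; dropping M's B_3-weight 2/5 and renormalizing the remaining 1/5 : 2/5 gives weights 1/3, 2/3 on B_1, B_2.
N = (1/3)·(15, 7) + (2/3)·(-4, -18) = (7/3, -29/3).

(7/3, -29/3)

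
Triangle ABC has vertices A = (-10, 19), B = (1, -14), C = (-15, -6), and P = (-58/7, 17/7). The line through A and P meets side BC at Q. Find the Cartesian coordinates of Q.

Barycentric coordinates of P with respect to ABC: (3/7, 2/7, 2/7).
On side BC the A-coordinate is zero; dropping P's A-weight 3/7 and renormalizing the remaining 2/7 : 2/7 gives weights 1/2, 1/2 on B, C.
Q = (1/2)·(1, -14) + (1/2)·(-15, -6) = (-7, -10).

(-7, -10)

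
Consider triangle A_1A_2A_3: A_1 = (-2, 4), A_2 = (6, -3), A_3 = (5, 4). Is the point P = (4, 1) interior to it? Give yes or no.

Barycentric coordinates of P: (10/49, 3/7, 18/49).
The three coordinates are positive, positive, positive; a point is interior exactly when all three are positive.

yes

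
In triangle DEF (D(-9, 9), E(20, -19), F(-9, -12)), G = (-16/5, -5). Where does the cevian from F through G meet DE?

Barycentric coordinates of G with respect to DEF: (2/5, 1/5, 2/5).
On side DE the F-coordinate is zero; dropping G's F-weight 2/5 and renormalizing the remaining 2/5 : 1/5 gives weights 2/3, 1/3 on D, E.
H = (2/3)·(-9, 9) + (1/3)·(20, -19) = (2/3, -1/3).

(2/3, -1/3)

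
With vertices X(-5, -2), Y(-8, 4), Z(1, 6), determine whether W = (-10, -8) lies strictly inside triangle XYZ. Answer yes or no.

Barycentric coordinates of W: (26/15, 1/15, -4/5).
The three coordinates are positive, positive, negative; a point is interior exactly when all three are positive.

no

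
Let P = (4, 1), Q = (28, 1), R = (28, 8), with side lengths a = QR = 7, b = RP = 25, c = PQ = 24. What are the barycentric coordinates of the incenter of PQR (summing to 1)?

(1/8, 25/56, 3/7)

The incenter has barycentric coordinates proportional to the opposite side lengths: (7 : 25 : 24).
Normalizing by 7+25+24 = 56 gives (1/8, 25/56, 3/7).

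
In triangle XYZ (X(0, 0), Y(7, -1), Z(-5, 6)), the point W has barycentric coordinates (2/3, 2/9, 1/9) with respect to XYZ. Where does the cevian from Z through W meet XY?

Line ZW meets XY where the Z-coordinate vanishes; zeroing W's Z-weight and renormalizing leaves X, Y-weights 2/3 : 2/9 → (3/4, 1/4).
So V = (3/4)·X + (1/4)·Y = (7/4, -1/4).

(7/4, -1/4)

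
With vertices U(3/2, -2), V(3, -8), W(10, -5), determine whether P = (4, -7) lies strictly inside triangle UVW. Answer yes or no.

Barycentric coordinates of P: (8/93, 70/93, 5/31).
The three coordinates are positive, positive, positive; a point is interior exactly when all three are positive.

yes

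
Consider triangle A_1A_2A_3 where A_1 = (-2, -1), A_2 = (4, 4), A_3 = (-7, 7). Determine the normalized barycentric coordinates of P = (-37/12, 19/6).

(5/12, 1/6, 5/12)

Signed area of the reference triangle: [A_1A_2A_3] = ½·((-2)·(4−7) + 4·(7−(-1)) + (-7)·(-1−4)) = ½·(6 + 32 + 35) = 73/2.
[PA_2A_3] = ½·((-37/12)·(4−7) + 4·(7−(19/6)) + (-7)·(19/6−4)) = ½·(37/4 + 46/3 + 35/6) = 365/24, so the A_1-coordinate is (365/24)/(73/2) = 5/12.
[A_1PA_3] = ½·((-2)·(19/6−7) + (-37/12)·(7−(-1)) + (-7)·(-1−(19/6))) = ½·(23/3 − 74/3 + 175/6) = 73/12, so the A_2-coordinate is 1/6.
[A_1A_2P] = ½·((-2)·(4−(19/6)) + 4·(19/6−(-1)) + (-37/12)·(-1−4)) = ½·(-5/3 + 50/3 + 185/12) = 365/24, so the A_3-coordinate is 5/12.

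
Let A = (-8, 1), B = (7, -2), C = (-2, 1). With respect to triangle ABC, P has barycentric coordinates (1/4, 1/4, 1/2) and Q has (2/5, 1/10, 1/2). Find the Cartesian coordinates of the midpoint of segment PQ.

Barycentric coordinates of the midpoint are the average: (13/40, 7/40, 1/2).
Converting: (13/40)·A + (7/40)·B + (1/2)·C = (-19/8, 19/40).

(-19/8, 19/40)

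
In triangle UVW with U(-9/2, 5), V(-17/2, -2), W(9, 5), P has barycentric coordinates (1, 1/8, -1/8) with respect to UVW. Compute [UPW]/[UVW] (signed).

1/8

The signed ratio [UPW]/[UVW] equals the barycentric coordinate of P at vertex V, which is 1/8.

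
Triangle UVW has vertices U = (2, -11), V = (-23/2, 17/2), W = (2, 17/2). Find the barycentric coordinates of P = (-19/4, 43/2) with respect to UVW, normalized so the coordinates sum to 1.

(-2/3, 1/2, 7/6)

Signed area of the reference triangle: [UVW] = ½·(2·(17/2−(17/2)) + (-23/2)·(17/2−(-11)) + 2·(-11−(17/2))) = ½·(0 − 897/4 − 39) = -1053/8.
[PVW] = ½·((-19/4)·(17/2−(17/2)) + (-23/2)·(17/2−(43/2)) + 2·(43/2−(17/2))) = ½·(0 + 299/2 + 26) = 351/4, so the U-coordinate is (351/4)/(-1053/8) = -2/3.
[UPW] = ½·(2·(43/2−(17/2)) + (-19/4)·(17/2−(-11)) + 2·(-11−(43/2))) = ½·(26 − 741/8 − 65) = -1053/16, so the V-coordinate is 1/2.
[UVP] = ½·(2·(17/2−(43/2)) + (-23/2)·(43/2−(-11)) + (-19/4)·(-11−(17/2))) = ½·(-26 − 1495/4 + 741/8) = -2457/16, so the W-coordinate is 7/6.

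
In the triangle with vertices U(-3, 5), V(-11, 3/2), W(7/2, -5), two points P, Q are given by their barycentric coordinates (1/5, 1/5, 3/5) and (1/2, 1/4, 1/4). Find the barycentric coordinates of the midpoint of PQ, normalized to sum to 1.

(7/20, 9/40, 17/40)

Since both coordinate triples sum to 1, the midpoint's barycentrics are the componentwise average.
(1/5+1/2)/2 = 7/20; similarly 9/40 and 17/40.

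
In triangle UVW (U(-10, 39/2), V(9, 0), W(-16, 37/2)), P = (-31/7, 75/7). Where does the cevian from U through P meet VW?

Barycentric coordinates of P with respect to UVW: (1/7, 3/7, 3/7).
On side VW the U-coordinate is zero; dropping P's U-weight 1/7 and renormalizing the remaining 3/7 : 3/7 gives weights 1/2, 1/2 on V, W.
Q = (1/2)·(9, 0) + (1/2)·(-16, 37/2) = (-7/2, 37/4).

(-7/2, 37/4)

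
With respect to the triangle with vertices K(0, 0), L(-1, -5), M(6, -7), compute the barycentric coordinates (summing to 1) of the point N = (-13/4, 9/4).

Signed area of the reference triangle: [KLM] = ½·(0·(-5−(-7)) + (-1)·(-7−0) + 6·(0−(-5))) = ½·(0 + 7 + 30) = 37/2.
[NLM] = ½·((-13/4)·(-5−(-7)) + (-1)·(-7−(9/4)) + 6·(9/4−(-5))) = ½·(-13/2 + 37/4 + 87/2) = 185/8, so the K-coordinate is (185/8)/(37/2) = 5/4.
[KNM] = ½·(0·(9/4−(-7)) + (-13/4)·(-7−0) + 6·(0−(9/4))) = ½·(0 + 91/4 − 27/2) = 37/8, so the L-coordinate is 1/4.
[KLN] = ½·(0·(-5−(9/4)) + (-1)·(9/4−0) + (-13/4)·(0−(-5))) = ½·(0 − 9/4 − 65/4) = -37/4, so the M-coordinate is -1/2.

(5/4, 1/4, -1/2)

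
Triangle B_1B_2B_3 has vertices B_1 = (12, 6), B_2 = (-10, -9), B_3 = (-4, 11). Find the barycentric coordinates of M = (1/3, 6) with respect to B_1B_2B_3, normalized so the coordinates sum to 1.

(1/3, 1/6, 1/2)

Signed area of the reference triangle: [B_1B_2B_3] = ½·(12·(-9−11) + (-10)·(11−6) + (-4)·(6−(-9))) = ½·(-240 − 50 − 60) = -175.
[MB_2B_3] = ½·((1/3)·(-9−11) + (-10)·(11−6) + (-4)·(6−(-9))) = ½·(-20/3 − 50 − 60) = -175/3, so the B_1-coordinate is (-175/3)/(-175) = 1/3.
[B_1MB_3] = ½·(12·(6−11) + (1/3)·(11−6) + (-4)·(6−6)) = ½·(-60 + 5/3 + 0) = -175/6, so the B_2-coordinate is 1/6.
[B_1B_2M] = ½·(12·(-9−6) + (-10)·(6−6) + (1/3)·(6−(-9))) = ½·(-180 + 0 + 5) = -175/2, so the B_3-coordinate is 1/2.
Check: 1/3 + 1/6 + 1/2 = 1.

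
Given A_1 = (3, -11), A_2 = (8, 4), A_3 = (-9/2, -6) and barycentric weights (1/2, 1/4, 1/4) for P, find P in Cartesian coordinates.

P = (1/2)·A_1 + (1/4)·A_2 + (1/4)·A_3.
x-coordinate: (1/2)·3 + (1/4)·8 + (1/4)·(-9/2) = 19/8.
y-coordinate: (1/2)·(-11) + (1/4)·4 + (1/4)·(-6) = -6.

(19/8, -6)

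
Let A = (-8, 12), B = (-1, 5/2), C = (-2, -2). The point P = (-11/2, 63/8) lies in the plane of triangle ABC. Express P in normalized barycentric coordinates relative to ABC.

Signed area of the reference triangle: [ABC] = ½·((-8)·(5/2−(-2)) + (-1)·(-2−12) + (-2)·(12−(5/2))) = ½·(-36 + 14 − 19) = -41/2.
[PBC] = ½·((-11/2)·(5/2−(-2)) + (-1)·(-2−(63/8)) + (-2)·(63/8−(5/2))) = ½·(-99/4 + 79/8 − 43/4) = -205/16, so the A-coordinate is (-205/16)/(-41/2) = 5/8.
[APC] = ½·((-8)·(63/8−(-2)) + (-11/2)·(-2−12) + (-2)·(12−(63/8))) = ½·(-79 + 77 − 33/4) = -41/8, so the B-coordinate is 1/4.
[ABP] = ½·((-8)·(5/2−(63/8)) + (-1)·(63/8−12) + (-11/2)·(12−(5/2))) = ½·(43 + 33/8 − 209/4) = -41/16, so the C-coordinate is 1/8.

(5/8, 1/4, 1/8)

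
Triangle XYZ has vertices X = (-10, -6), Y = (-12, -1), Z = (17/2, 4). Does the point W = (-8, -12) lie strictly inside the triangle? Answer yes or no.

Barycentric coordinates of W: (491/225, -262/225, -4/225).
The three coordinates are positive, negative, negative; a point is interior exactly when all three are positive.

no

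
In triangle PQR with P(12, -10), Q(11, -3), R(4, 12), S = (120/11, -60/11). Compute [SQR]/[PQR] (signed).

[PQR] = ½·(12·(-3−12) + 11·(12−(-10)) + 4·(-10−(-3))) = ½·(-180 + 242 − 28) = 17.
[SQR] = ½·((120/11)·(-3−12) + 11·(12−(-60/11)) + 4·(-60/11−(-3))) = ½·(-1800/11 + 192 − 108/11) = 102/11, so the ratio is (102/11)/17 = 6/11.

6/11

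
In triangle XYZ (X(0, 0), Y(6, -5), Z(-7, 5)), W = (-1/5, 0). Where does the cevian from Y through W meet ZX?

(-7/4, 5/4)

Barycentric coordinates of W with respect to XYZ: (3/5, 1/5, 1/5).
On side ZX the Y-coordinate is zero; dropping W's Y-weight 1/5 and renormalizing the remaining 1/5 : 3/5 gives weights 1/4, 3/4 on Z, X.
V = (1/4)·(-7, 5) + (3/4)·(0, 0) = (-7/4, 5/4).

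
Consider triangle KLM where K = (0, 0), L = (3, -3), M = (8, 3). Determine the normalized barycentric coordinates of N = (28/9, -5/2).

Signed area of the reference triangle: [KLM] = ½·(0·(-3−3) + 3·(3−0) + 8·(0−(-3))) = ½·(0 + 9 + 24) = 33/2.
[NLM] = ½·((28/9)·(-3−3) + 3·(3−(-5/2)) + 8·(-5/2−(-3))) = ½·(-56/3 + 33/2 + 4) = 11/12, so the K-coordinate is (11/12)/(33/2) = 1/18.
[KNM] = ½·(0·(-5/2−3) + (28/9)·(3−0) + 8·(0−(-5/2))) = ½·(0 + 28/3 + 20) = 44/3, so the L-coordinate is 8/9.
[KLN] = ½·(0·(-3−(-5/2)) + 3·(-5/2−0) + (28/9)·(0−(-3))) = ½·(0 − 15/2 + 28/3) = 11/12, so the M-coordinate is 1/18.
Check: 1/18 + 8/9 + 1/18 = 1.

(1/18, 8/9, 1/18)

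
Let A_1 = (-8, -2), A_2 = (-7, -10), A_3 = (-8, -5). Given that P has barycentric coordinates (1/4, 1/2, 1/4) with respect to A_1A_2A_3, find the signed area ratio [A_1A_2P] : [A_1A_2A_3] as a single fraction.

1/4

The signed ratio [A_1A_2P]/[A_1A_2A_3] equals the barycentric coordinate of P at vertex A_3, which is 1/4.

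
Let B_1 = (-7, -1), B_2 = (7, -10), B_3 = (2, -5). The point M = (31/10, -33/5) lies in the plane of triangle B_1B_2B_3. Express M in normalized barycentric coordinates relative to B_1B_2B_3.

Signed area of the reference triangle: [B_1B_2B_3] = ½·((-7)·(-10−(-5)) + 7·(-5−(-1)) + 2·(-1−(-10))) = ½·(35 − 28 + 18) = 25/2.
[MB_2B_3] = ½·((31/10)·(-10−(-5)) + 7·(-5−(-33/5)) + 2·(-33/5−(-10))) = ½·(-31/2 + 56/5 + 34/5) = 5/4, so the B_1-coordinate is (5/4)/(25/2) = 1/10.
[B_1MB_3] = ½·((-7)·(-33/5−(-5)) + (31/10)·(-5−(-1)) + 2·(-1−(-33/5))) = ½·(56/5 − 62/5 + 56/5) = 5, so the B_2-coordinate is 2/5.
[B_1B_2M] = ½·((-7)·(-10−(-33/5)) + 7·(-33/5−(-1)) + (31/10)·(-1−(-10))) = ½·(119/5 − 196/5 + 279/10) = 25/4, so the B_3-coordinate is 1/2.
Check: 1/10 + 2/5 + 1/2 = 1.

(1/10, 2/5, 1/2)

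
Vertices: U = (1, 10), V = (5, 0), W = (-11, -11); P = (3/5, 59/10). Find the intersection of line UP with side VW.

Barycentric coordinates of P with respect to UVW: (7/10, 1/5, 1/10).
On side VW the U-coordinate is zero; dropping P's U-weight 7/10 and renormalizing the remaining 1/5 : 1/10 gives weights 2/3, 1/3 on V, W.
Q = (2/3)·(5, 0) + (1/3)·(-11, -11) = (-1/3, -11/3).

(-1/3, -11/3)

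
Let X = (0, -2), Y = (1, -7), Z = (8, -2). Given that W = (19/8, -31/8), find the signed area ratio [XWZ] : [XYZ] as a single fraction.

3/8

[XYZ] = ½·(0·(-7−(-2)) + 1·(-2−(-2)) + 8·(-2−(-7))) = ½·(0 + 0 + 40) = 20.
[XWZ] = ½·(0·(-31/8−(-2)) + (19/8)·(-2−(-2)) + 8·(-2−(-31/8))) = ½·(0 + 0 + 15) = 15/2, so the ratio is (15/2)/20 = 3/8.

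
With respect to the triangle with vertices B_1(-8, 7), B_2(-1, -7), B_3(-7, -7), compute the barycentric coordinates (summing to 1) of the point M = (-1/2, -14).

(-1/2, 1, 1/2)

Signed area of the reference triangle: [B_1B_2B_3] = ½·((-8)·(-7−(-7)) + (-1)·(-7−7) + (-7)·(7−(-7))) = ½·(0 + 14 − 98) = -42.
[MB_2B_3] = ½·((-1/2)·(-7−(-7)) + (-1)·(-7−(-14)) + (-7)·(-14−(-7))) = ½·(0 − 7 + 49) = 21, so the B_1-coordinate is 21/(-42) = -1/2.
[B_1MB_3] = ½·((-8)·(-14−(-7)) + (-1/2)·(-7−7) + (-7)·(7−(-14))) = ½·(56 + 7 − 147) = -42, so the B_2-coordinate is 1.
[B_1B_2M] = ½·((-8)·(-7−(-14)) + (-1)·(-14−7) + (-1/2)·(7−(-7))) = ½·(-56 + 21 − 7) = -21, so the B_3-coordinate is 1/2.
Check: -1/2 + 1 + 1/2 = 1.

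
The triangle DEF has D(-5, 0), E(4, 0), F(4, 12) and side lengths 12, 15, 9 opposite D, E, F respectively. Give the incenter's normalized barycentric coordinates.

(1/3, 5/12, 1/4)

The incenter has barycentric coordinates proportional to the opposite side lengths: (12 : 15 : 9).
Normalizing by 12+15+9 = 36 gives (1/3, 5/12, 1/4).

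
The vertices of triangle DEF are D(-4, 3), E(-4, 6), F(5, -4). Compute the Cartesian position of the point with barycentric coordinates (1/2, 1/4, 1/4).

(-7/4, 2)

G = (1/2)·D + (1/4)·E + (1/4)·F.
x-coordinate: (1/2)·(-4) + (1/4)·(-4) + (1/4)·5 = -7/4.
y-coordinate: (1/2)·3 + (1/4)·6 + (1/4)·(-4) = 2.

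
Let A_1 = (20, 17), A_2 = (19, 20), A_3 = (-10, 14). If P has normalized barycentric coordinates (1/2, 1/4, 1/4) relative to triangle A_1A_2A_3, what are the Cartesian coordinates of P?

(49/4, 17)

P = (1/2)·A_1 + (1/4)·A_2 + (1/4)·A_3.
x-coordinate: (1/2)·20 + (1/4)·19 + (1/4)·(-10) = 49/4.
y-coordinate: (1/2)·17 + (1/4)·20 + (1/4)·14 = 17.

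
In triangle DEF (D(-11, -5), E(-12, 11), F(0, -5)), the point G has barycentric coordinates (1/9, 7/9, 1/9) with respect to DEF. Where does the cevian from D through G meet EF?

Line DG meets EF where the D-coordinate vanishes; zeroing G's D-weight and renormalizing leaves E, F-weights 7/9 : 1/9 → (7/8, 1/8).
So H = (7/8)·E + (1/8)·F = (-21/2, 9).

(-21/2, 9)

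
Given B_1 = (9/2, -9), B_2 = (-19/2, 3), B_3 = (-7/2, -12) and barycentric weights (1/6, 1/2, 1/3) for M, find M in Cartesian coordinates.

M = (1/6)·B_1 + (1/2)·B_2 + (1/3)·B_3.
x-coordinate: (1/6)·(9/2) + (1/2)·(-19/2) + (1/3)·(-7/2) = -31/6.
y-coordinate: (1/6)·(-9) + (1/2)·3 + (1/3)·(-12) = -4.

(-31/6, -4)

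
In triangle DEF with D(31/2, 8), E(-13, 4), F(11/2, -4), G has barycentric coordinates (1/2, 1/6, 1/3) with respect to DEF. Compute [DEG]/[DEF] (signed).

1/3

The signed ratio [DEG]/[DEF] equals the barycentric coordinate of G at vertex F, which is 1/3.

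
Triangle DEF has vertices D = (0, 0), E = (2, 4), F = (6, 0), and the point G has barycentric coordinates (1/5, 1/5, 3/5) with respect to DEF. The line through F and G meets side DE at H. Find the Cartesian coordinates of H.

Line FG meets DE where the F-coordinate vanishes; zeroing G's F-weight and renormalizing leaves D, E-weights 1/5 : 1/5 → (1/2, 1/2).
So H = (1/2)·D + (1/2)·E = (1, 2).

(1, 2)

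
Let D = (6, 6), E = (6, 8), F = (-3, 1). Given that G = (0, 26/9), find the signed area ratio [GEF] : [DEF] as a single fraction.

[DEF] = ½·(6·(8−1) + 6·(1−6) + (-3)·(6−8)) = ½·(42 − 30 + 6) = 9.
[GEF] = ½·(0·(8−1) + 6·(1−(26/9)) + (-3)·(26/9−8)) = ½·(0 − 34/3 + 46/3) = 2, so the ratio is 2/9 = 2/9.

2/9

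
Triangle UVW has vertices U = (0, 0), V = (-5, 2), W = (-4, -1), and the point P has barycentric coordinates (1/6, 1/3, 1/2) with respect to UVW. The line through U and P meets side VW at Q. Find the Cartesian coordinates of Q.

(-22/5, 1/5)

Line UP meets VW where the U-coordinate vanishes; zeroing P's U-weight and renormalizing leaves V, W-weights 1/3 : 1/2 → (2/5, 3/5).
So Q = (2/5)·V + (3/5)·W = (-22/5, 1/5).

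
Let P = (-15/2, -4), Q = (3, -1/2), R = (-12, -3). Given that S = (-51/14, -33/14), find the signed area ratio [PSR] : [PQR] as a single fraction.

[PQR] = ½·((-15/2)·(-1/2−(-3)) + 3·(-3−(-4)) + (-12)·(-4−(-1/2))) = ½·(-75/4 + 3 + 42) = 105/8.
[PSR] = ½·((-15/2)·(-33/14−(-3)) + (-51/14)·(-3−(-4)) + (-12)·(-4−(-33/14))) = ½·(-135/28 − 51/14 + 138/7) = 45/8, so the ratio is (45/8)/(105/8) = 3/7.

3/7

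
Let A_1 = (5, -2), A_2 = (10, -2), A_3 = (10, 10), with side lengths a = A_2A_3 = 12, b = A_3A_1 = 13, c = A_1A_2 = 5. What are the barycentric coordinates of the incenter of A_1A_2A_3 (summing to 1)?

The incenter has barycentric coordinates proportional to the opposite side lengths: (12 : 13 : 5).
Normalizing by 12+13+5 = 30 gives (2/5, 13/30, 1/6).

(2/5, 13/30, 1/6)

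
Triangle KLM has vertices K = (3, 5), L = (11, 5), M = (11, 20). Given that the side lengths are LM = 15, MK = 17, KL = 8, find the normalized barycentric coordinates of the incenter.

(3/8, 17/40, 1/5)

The incenter has barycentric coordinates proportional to the opposite side lengths: (15 : 17 : 8).
Normalizing by 15+17+8 = 40 gives (3/8, 17/40, 1/5).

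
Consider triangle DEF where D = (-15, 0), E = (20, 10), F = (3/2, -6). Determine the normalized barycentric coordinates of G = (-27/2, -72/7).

Signed area of the reference triangle: [DEF] = ½·((-15)·(10−(-6)) + 20·(-6−0) + (3/2)·(0−10)) = ½·(-240 − 120 − 15) = -375/2.
[GEF] = ½·((-27/2)·(10−(-6)) + 20·(-6−(-72/7)) + (3/2)·(-72/7−10)) = ½·(-216 + 600/7 − 213/7) = -1125/14, so the D-coordinate is (-1125/14)/(-375/2) = 3/7.
[DGF] = ½·((-15)·(-72/7−(-6)) + (-27/2)·(-6−0) + (3/2)·(0−(-72/7))) = ½·(450/7 + 81 + 108/7) = 1125/14, so the E-coordinate is -3/7.
[DEG] = ½·((-15)·(10−(-72/7)) + 20·(-72/7−0) + (-27/2)·(0−10)) = ½·(-2130/7 − 1440/7 + 135) = -375/2, so the F-coordinate is 1.

(3/7, -3/7, 1)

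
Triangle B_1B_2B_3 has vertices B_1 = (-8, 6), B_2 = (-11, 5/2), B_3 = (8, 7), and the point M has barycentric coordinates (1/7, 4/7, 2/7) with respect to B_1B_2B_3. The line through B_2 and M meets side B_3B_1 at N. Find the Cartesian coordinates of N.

Line B_2M meets B_3B_1 where the B_2-coordinate vanishes; zeroing M's B_2-weight and renormalizing leaves B_3, B_1-weights 2/7 : 1/7 → (2/3, 1/3).
So N = (2/3)·B_3 + (1/3)·B_1 = (8/3, 20/3).

(8/3, 20/3)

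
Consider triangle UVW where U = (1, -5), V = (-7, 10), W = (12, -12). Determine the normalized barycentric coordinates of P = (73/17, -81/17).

(5/17, 4/17, 8/17)

Signed area of the reference triangle: [UVW] = ½·(1·(10−(-12)) + (-7)·(-12−(-5)) + 12·(-5−10)) = ½·(22 + 49 − 180) = -109/2.
[PVW] = ½·((73/17)·(10−(-12)) + (-7)·(-12−(-81/17)) + 12·(-81/17−10)) = ½·(1606/17 + 861/17 − 3012/17) = -545/34, so the U-coordinate is (-545/34)/(-109/2) = 5/17.
[UPW] = ½·(1·(-81/17−(-12)) + (73/17)·(-12−(-5)) + 12·(-5−(-81/17))) = ½·(123/17 − 511/17 − 48/17) = -218/17, so the V-coordinate is 4/17.
[UVP] = ½·(1·(10−(-81/17)) + (-7)·(-81/17−(-5)) + (73/17)·(-5−10)) = ½·(251/17 − 28/17 − 1095/17) = -436/17, so the W-coordinate is 8/17.
Check: 5/17 + 4/17 + 8/17 = 1.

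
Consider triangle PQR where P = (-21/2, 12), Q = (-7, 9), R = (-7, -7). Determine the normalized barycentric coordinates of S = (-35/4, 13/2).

Signed area of the reference triangle: [PQR] = ½·((-21/2)·(9−(-7)) + (-7)·(-7−12) + (-7)·(12−9)) = ½·(-168 + 133 − 21) = -28.
[SQR] = ½·((-35/4)·(9−(-7)) + (-7)·(-7−(13/2)) + (-7)·(13/2−9)) = ½·(-140 + 189/2 + 35/2) = -14, so the P-coordinate is (-14)/(-28) = 1/2.
[PSR] = ½·((-21/2)·(13/2−(-7)) + (-35/4)·(-7−12) + (-7)·(12−(13/2))) = ½·(-567/4 + 665/4 − 77/2) = -7, so the Q-coordinate is 1/4.
[PQS] = ½·((-21/2)·(9−(13/2)) + (-7)·(13/2−12) + (-35/4)·(12−9)) = ½·(-105/4 + 77/2 − 105/4) = -7, so the R-coordinate is 1/4.

(1/2, 1/4, 1/4)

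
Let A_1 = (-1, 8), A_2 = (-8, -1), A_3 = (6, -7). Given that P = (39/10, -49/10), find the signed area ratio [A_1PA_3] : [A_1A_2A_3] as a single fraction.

1/10

[A_1A_2A_3] = ½·((-1)·(-1−(-7)) + (-8)·(-7−8) + 6·(8−(-1))) = ½·(-6 + 120 + 54) = 84.
[A_1PA_3] = ½·((-1)·(-49/10−(-7)) + (39/10)·(-7−8) + 6·(8−(-49/10))) = ½·(-21/10 − 117/2 + 387/5) = 42/5, so the ratio is (42/5)/84 = 1/10.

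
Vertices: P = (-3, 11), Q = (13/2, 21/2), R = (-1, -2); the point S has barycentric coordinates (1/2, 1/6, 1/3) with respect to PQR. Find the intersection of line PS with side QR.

(3/2, 13/6)

Line PS meets QR where the P-coordinate vanishes; zeroing S's P-weight and renormalizing leaves Q, R-weights 1/6 : 1/3 → (1/3, 2/3).
So T = (1/3)·Q + (2/3)·R = (3/2, 13/6).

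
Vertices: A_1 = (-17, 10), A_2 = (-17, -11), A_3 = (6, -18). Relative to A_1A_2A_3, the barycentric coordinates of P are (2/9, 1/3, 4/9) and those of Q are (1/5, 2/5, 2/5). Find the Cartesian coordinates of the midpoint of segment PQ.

Barycentric coordinates of the midpoint are the average: (19/90, 11/30, 19/45).
Converting: (19/90)·A_1 + (11/30)·A_2 + (19/45)·A_3 = (-328/45, -857/90).

(-328/45, -857/90)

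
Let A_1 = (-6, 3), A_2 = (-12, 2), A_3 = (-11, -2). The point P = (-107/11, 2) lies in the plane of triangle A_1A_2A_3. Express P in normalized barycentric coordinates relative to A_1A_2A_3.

Signed area of the reference triangle: [A_1A_2A_3] = ½·((-6)·(2−(-2)) + (-12)·(-2−3) + (-11)·(3−2)) = ½·(-24 + 60 − 11) = 25/2.
[PA_2A_3] = ½·((-107/11)·(2−(-2)) + (-12)·(-2−2) + (-11)·(2−2)) = ½·(-428/11 + 48 + 0) = 50/11, so the A_1-coordinate is (50/11)/(25/2) = 4/11.
[A_1PA_3] = ½·((-6)·(2−(-2)) + (-107/11)·(-2−3) + (-11)·(3−2)) = ½·(-24 + 535/11 − 11) = 75/11, so the A_2-coordinate is 6/11.
[A_1A_2P] = ½·((-6)·(2−2) + (-12)·(2−3) + (-107/11)·(3−2)) = ½·(0 + 12 − 107/11) = 25/22, so the A_3-coordinate is 1/11.

(4/11, 6/11, 1/11)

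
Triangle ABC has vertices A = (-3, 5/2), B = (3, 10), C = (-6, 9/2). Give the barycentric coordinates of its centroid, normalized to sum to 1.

The centroid is the average of the vertices, so each weight is 1/3.

(1/3, 1/3, 1/3)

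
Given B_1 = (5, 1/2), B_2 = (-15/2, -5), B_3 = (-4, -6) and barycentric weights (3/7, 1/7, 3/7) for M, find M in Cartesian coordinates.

(-9/14, -43/14)

M = (3/7)·B_1 + (1/7)·B_2 + (3/7)·B_3.
x-coordinate: (3/7)·5 + (1/7)·(-15/2) + (3/7)·(-4) = -9/14.
y-coordinate: (3/7)·(1/2) + (1/7)·(-5) + (3/7)·(-6) = -43/14.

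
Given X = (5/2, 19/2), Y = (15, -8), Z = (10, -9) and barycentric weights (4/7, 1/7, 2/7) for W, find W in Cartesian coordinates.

(45/7, 12/7)

W = (4/7)·X + (1/7)·Y + (2/7)·Z.
x-coordinate: (4/7)·(5/2) + (1/7)·15 + (2/7)·10 = 45/7.
y-coordinate: (4/7)·(19/2) + (1/7)·(-8) + (2/7)·(-9) = 12/7.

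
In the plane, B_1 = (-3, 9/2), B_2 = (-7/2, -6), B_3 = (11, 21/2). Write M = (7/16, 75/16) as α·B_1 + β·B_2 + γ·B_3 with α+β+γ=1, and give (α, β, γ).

Signed area of the reference triangle: [B_1B_2B_3] = ½·((-3)·(-6−(21/2)) + (-7/2)·(21/2−(9/2)) + 11·(9/2−(-6))) = ½·(99/2 − 21 + 231/2) = 72.
[MB_2B_3] = ½·((7/16)·(-6−(21/2)) + (-7/2)·(21/2−(75/16)) + 11·(75/16−(-6))) = ½·(-231/32 − 651/32 + 1881/16) = 45, so the B_1-coordinate is 45/72 = 5/8.
[B_1MB_3] = ½·((-3)·(75/16−(21/2)) + (7/16)·(21/2−(9/2)) + 11·(9/2−(75/16))) = ½·(279/16 + 21/8 − 33/16) = 9, so the B_2-coordinate is 1/8.
[B_1B_2M] = ½·((-3)·(-6−(75/16)) + (-7/2)·(75/16−(9/2)) + (7/16)·(9/2−(-6))) = ½·(513/16 − 21/32 + 147/32) = 18, so the B_3-coordinate is 1/4.
Check: 5/8 + 1/8 + 1/4 = 1.

(5/8, 1/8, 1/4)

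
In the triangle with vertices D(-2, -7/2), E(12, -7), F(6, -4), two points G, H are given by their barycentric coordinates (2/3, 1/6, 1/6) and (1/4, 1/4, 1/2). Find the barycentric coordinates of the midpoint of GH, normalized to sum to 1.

Since both coordinate triples sum to 1, the midpoint's barycentrics are the componentwise average.
(2/3+1/4)/2 = 11/24; similarly 5/24 and 1/3.

(11/24, 5/24, 1/3)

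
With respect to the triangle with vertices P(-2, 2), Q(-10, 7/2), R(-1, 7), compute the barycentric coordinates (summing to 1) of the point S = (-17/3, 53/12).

Signed area of the reference triangle: [PQR] = ½·((-2)·(7/2−7) + (-10)·(7−2) + (-1)·(2−(7/2))) = ½·(7 − 50 + 3/2) = -83/4.
[SQR] = ½·((-17/3)·(7/2−7) + (-10)·(7−(53/12)) + (-1)·(53/12−(7/2))) = ½·(119/6 − 155/6 − 11/12) = -83/24, so the P-coordinate is (-83/24)/(-83/4) = 1/6.
[PSR] = ½·((-2)·(53/12−7) + (-17/3)·(7−2) + (-1)·(2−(53/12))) = ½·(31/6 − 85/3 + 29/12) = -83/8, so the Q-coordinate is 1/2.
[PQS] = ½·((-2)·(7/2−(53/12)) + (-10)·(53/12−2) + (-17/3)·(2−(7/2))) = ½·(11/6 − 145/6 + 17/2) = -83/12, so the R-coordinate is 1/3.
Check: 1/6 + 1/2 + 1/3 = 1.

(1/6, 1/2, 1/3)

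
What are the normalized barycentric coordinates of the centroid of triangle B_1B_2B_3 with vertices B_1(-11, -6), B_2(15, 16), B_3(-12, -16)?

The centroid is the average of the vertices, so each weight is 1/3.

(1/3, 1/3, 1/3)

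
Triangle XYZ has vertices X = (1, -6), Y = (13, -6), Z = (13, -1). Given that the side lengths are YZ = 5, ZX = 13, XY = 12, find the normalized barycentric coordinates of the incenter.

(1/6, 13/30, 2/5)

The incenter has barycentric coordinates proportional to the opposite side lengths: (5 : 13 : 12).
Normalizing by 5+13+12 = 30 gives (1/6, 13/30, 2/5).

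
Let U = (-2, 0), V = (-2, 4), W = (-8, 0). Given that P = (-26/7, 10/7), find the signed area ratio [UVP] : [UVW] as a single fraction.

[UVW] = ½·((-2)·(4−0) + (-2)·(0−0) + (-8)·(0−4)) = ½·(-8 + 0 + 32) = 12.
[UVP] = ½·((-2)·(4−(10/7)) + (-2)·(10/7−0) + (-26/7)·(0−4)) = ½·(-36/7 − 20/7 + 104/7) = 24/7, so the ratio is (24/7)/12 = 2/7.

2/7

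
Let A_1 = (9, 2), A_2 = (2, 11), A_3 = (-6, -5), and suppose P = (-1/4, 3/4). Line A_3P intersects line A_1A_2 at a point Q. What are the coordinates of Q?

(11/2, 13/2)

Barycentric coordinates of P with respect to A_1A_2A_3: (1/4, 1/4, 1/2).
On side A_1A_2 the A_3-coordinate is zero; dropping P's A_3-weight 1/2 and renormalizing the remaining 1/4 : 1/4 gives weights 1/2, 1/2 on A_1, A_2.
Q = (1/2)·(9, 2) + (1/2)·(2, 11) = (11/2, 13/2).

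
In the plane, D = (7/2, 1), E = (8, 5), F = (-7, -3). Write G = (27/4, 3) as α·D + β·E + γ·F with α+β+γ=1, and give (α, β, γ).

Signed area of the reference triangle: [DEF] = ½·((7/2)·(5−(-3)) + 8·(-3−1) + (-7)·(1−5)) = ½·(28 − 32 + 28) = 12.
[GEF] = ½·((27/4)·(5−(-3)) + 8·(-3−3) + (-7)·(3−5)) = ½·(54 − 48 + 14) = 10, so the D-coordinate is 10/12 = 5/6.
[DGF] = ½·((7/2)·(3−(-3)) + (27/4)·(-3−1) + (-7)·(1−3)) = ½·(21 − 27 + 14) = 4, so the E-coordinate is 1/3.
[DEG] = ½·((7/2)·(5−3) + 8·(3−1) + (27/4)·(1−5)) = ½·(7 + 16 − 27) = -2, so the F-coordinate is -1/6.

(5/6, 1/3, -1/6)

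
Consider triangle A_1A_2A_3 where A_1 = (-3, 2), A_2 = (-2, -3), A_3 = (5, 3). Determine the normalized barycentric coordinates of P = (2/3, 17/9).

(4/9, 1/9, 4/9)

Signed area of the reference triangle: [A_1A_2A_3] = ½·((-3)·(-3−3) + (-2)·(3−2) + 5·(2−(-3))) = ½·(18 − 2 + 25) = 41/2.
[PA_2A_3] = ½·((2/3)·(-3−3) + (-2)·(3−(17/9)) + 5·(17/9−(-3))) = ½·(-4 − 20/9 + 220/9) = 82/9, so the A_1-coordinate is (82/9)/(41/2) = 4/9.
[A_1PA_3] = ½·((-3)·(17/9−3) + (2/3)·(3−2) + 5·(2−(17/9))) = ½·(10/3 + 2/3 + 5/9) = 41/18, so the A_2-coordinate is 1/9.
[A_1A_2P] = ½·((-3)·(-3−(17/9)) + (-2)·(17/9−2) + (2/3)·(2−(-3))) = ½·(44/3 + 2/9 + 10/3) = 82/9, so the A_3-coordinate is 4/9.
Check: 4/9 + 1/9 + 4/9 = 1.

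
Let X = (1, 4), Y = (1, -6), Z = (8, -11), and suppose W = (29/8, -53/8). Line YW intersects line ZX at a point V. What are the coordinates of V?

Barycentric coordinates of W with respect to XYZ: (1/8, 1/2, 3/8).
On side ZX the Y-coordinate is zero; dropping W's Y-weight 1/2 and renormalizing the remaining 3/8 : 1/8 gives weights 3/4, 1/4 on Z, X.
V = (3/4)·(8, -11) + (1/4)·(1, 4) = (25/4, -29/4).

(25/4, -29/4)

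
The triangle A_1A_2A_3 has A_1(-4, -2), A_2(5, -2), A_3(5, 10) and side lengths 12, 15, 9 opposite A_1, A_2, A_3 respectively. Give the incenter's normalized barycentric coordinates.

The incenter has barycentric coordinates proportional to the opposite side lengths: (12 : 15 : 9).
Normalizing by 12+15+9 = 36 gives (1/3, 5/12, 1/4).

(1/3, 5/12, 1/4)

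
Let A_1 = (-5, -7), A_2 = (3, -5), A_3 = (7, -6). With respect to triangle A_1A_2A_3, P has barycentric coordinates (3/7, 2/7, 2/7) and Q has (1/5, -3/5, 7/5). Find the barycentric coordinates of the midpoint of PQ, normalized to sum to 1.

(11/35, -11/70, 59/70)

Since both coordinate triples sum to 1, the midpoint's barycentrics are the componentwise average.
(3/7+1/5)/2 = 11/35; similarly -11/70 and 59/70.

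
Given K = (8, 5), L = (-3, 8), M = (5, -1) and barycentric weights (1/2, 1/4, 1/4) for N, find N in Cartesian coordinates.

N = (1/2)·K + (1/4)·L + (1/4)·M.
x-coordinate: (1/2)·8 + (1/4)·(-3) + (1/4)·5 = 9/2.
y-coordinate: (1/2)·5 + (1/4)·8 + (1/4)·(-1) = 17/4.

(9/2, 17/4)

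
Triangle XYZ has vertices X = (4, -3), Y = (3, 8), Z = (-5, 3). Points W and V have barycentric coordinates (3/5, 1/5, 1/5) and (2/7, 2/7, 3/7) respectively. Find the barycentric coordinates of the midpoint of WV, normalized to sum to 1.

(31/70, 17/70, 11/35)

Since both coordinate triples sum to 1, the midpoint's barycentrics are the componentwise average.
(3/5+2/7)/2 = 31/70; similarly 17/70 and 11/35.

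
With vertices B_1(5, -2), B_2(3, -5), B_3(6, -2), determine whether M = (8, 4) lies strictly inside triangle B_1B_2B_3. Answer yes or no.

Barycentric coordinates of M: (4, -2, -1).
The three coordinates are positive, negative, negative; a point is interior exactly when all three are positive.

no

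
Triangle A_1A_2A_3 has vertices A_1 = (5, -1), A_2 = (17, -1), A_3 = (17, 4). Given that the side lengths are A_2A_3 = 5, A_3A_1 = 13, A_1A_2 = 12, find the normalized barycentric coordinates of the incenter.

The incenter has barycentric coordinates proportional to the opposite side lengths: (5 : 13 : 12).
Normalizing by 5+13+12 = 30 gives (1/6, 13/30, 2/5).

(1/6, 13/30, 2/5)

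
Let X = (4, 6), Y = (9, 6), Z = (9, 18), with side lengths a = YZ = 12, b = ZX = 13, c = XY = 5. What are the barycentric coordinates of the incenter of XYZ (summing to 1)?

The incenter has barycentric coordinates proportional to the opposite side lengths: (12 : 13 : 5).
Normalizing by 12+13+5 = 30 gives (2/5, 13/30, 1/6).

(2/5, 13/30, 1/6)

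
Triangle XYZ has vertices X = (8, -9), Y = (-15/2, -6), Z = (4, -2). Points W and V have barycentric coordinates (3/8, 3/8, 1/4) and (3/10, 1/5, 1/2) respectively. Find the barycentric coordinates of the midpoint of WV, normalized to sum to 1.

(27/80, 23/80, 3/8)

Since both coordinate triples sum to 1, the midpoint's barycentrics are the componentwise average.
(3/8+3/10)/2 = 27/80; similarly 23/80 and 3/8.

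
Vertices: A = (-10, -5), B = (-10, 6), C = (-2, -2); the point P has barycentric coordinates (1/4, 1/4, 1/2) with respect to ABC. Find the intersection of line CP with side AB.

(-10, 1/2)

Line CP meets AB where the C-coordinate vanishes; zeroing P's C-weight and renormalizing leaves A, B-weights 1/4 : 1/4 → (1/2, 1/2).
So Q = (1/2)·A + (1/2)·B = (-10, 1/2).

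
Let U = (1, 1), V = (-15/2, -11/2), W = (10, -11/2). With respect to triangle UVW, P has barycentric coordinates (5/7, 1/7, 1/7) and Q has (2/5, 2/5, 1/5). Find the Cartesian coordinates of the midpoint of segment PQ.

Barycentric coordinates of the midpoint are the average: (39/70, 19/70, 6/35).
Converting: (39/70)·U + (19/70)·V + (6/35)·W = (33/140, -263/140).

(33/140, -263/140)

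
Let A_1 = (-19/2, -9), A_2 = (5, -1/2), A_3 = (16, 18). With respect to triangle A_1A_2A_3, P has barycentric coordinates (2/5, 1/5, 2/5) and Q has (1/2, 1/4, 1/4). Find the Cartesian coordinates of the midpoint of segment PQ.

(41/20, 27/16)

Barycentric coordinates of the midpoint are the average: (9/20, 9/40, 13/40).
Converting: (9/20)·A_1 + (9/40)·A_2 + (13/40)·A_3 = (41/20, 27/16).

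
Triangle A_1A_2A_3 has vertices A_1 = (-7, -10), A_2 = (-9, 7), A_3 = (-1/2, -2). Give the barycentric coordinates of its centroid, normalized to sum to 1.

The centroid is the average of the vertices, so each weight is 1/3.

(1/3, 1/3, 1/3)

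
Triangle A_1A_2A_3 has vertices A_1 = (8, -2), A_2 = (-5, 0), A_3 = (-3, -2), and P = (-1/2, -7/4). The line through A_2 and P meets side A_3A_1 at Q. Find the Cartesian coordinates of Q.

Barycentric coordinates of P with respect to A_1A_2A_3: (1/4, 1/8, 5/8).
On side A_3A_1 the A_2-coordinate is zero; dropping P's A_2-weight 1/8 and renormalizing the remaining 5/8 : 1/4 gives weights 5/7, 2/7 on A_3, A_1.
Q = (5/7)·(-3, -2) + (2/7)·(8, -2) = (1/7, -2).

(1/7, -2)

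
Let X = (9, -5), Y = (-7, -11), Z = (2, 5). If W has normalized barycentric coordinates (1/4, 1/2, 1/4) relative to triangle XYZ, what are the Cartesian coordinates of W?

W = (1/4)·X + (1/2)·Y + (1/4)·Z.
x-coordinate: (1/4)·9 + (1/2)·(-7) + (1/4)·2 = -3/4.
y-coordinate: (1/4)·(-5) + (1/2)·(-11) + (1/4)·5 = -11/2.

(-3/4, -11/2)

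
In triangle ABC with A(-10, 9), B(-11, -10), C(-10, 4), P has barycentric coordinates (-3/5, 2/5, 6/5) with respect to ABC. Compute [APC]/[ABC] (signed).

2/5

The signed ratio [APC]/[ABC] equals the barycentric coordinate of P at vertex B, which is 2/5.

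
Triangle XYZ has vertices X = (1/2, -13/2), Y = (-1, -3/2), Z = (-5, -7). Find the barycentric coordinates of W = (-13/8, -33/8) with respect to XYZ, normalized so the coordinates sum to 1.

(1/4, 1/2, 1/4)

Signed area of the reference triangle: [XYZ] = ½·((1/2)·(-3/2−(-7)) + (-1)·(-7−(-13/2)) + (-5)·(-13/2−(-3/2))) = ½·(11/4 + 1/2 + 25) = 113/8.
[WYZ] = ½·((-13/8)·(-3/2−(-7)) + (-1)·(-7−(-33/8)) + (-5)·(-33/8−(-3/2))) = ½·(-143/16 + 23/8 + 105/8) = 113/32, so the X-coordinate is (113/32)/(113/8) = 1/4.
[XWZ] = ½·((1/2)·(-33/8−(-7)) + (-13/8)·(-7−(-13/2)) + (-5)·(-13/2−(-33/8))) = ½·(23/16 + 13/16 + 95/8) = 113/16, so the Y-coordinate is 1/2.
[XYW] = ½·((1/2)·(-3/2−(-33/8)) + (-1)·(-33/8−(-13/2)) + (-13/8)·(-13/2−(-3/2))) = ½·(21/16 − 19/8 + 65/8) = 113/32, so the Z-coordinate is 1/4.
Check: 1/4 + 1/2 + 1/4 = 1.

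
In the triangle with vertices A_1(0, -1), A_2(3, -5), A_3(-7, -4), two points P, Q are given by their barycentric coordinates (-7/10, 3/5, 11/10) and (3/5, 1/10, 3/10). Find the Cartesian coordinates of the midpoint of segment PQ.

Barycentric coordinates of the midpoint are the average: (-1/20, 7/20, 7/10).
Converting: (-1/20)·A_1 + (7/20)·A_2 + (7/10)·A_3 = (-77/20, -9/2).

(-77/20, -9/2)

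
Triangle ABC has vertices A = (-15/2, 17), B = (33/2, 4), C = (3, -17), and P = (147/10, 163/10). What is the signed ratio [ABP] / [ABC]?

[ABC] = ½·((-15/2)·(4−(-17)) + (33/2)·(-17−17) + 3·(17−4)) = ½·(-315/2 − 561 + 39) = -1359/4.
[ABP] = ½·((-15/2)·(4−(163/10)) + (33/2)·(163/10−17) + (147/10)·(17−4)) = ½·(369/4 − 231/20 + 1911/10) = 1359/10, so the ratio is (1359/10)/(-1359/4) = -2/5.

-2/5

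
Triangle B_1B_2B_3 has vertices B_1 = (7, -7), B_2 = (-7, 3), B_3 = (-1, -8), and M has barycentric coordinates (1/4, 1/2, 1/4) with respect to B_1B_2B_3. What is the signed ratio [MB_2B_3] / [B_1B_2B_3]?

1/4

The signed ratio [MB_2B_3]/[B_1B_2B_3] equals the barycentric coordinate of M at vertex B_1, which is 1/4.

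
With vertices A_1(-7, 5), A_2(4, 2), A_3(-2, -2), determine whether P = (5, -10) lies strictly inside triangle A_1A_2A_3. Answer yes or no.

no

Barycentric coordinates of P: (-38/31, 9/62, 129/62).
The three coordinates are negative, positive, positive; a point is interior exactly when all three are positive.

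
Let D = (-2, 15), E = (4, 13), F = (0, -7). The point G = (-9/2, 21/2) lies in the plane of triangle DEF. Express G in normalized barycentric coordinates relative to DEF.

(5/4, -1/2, 1/4)

Signed area of the reference triangle: [DEF] = ½·((-2)·(13−(-7)) + 4·(-7−15) + 0·(15−13)) = ½·(-40 − 88 + 0) = -64.
[GEF] = ½·((-9/2)·(13−(-7)) + 4·(-7−(21/2)) + 0·(21/2−13)) = ½·(-90 − 70 + 0) = -80, so the D-coordinate is (-80)/(-64) = 5/4.
[DGF] = ½·((-2)·(21/2−(-7)) + (-9/2)·(-7−15) + 0·(15−(21/2))) = ½·(-35 + 99 + 0) = 32, so the E-coordinate is -1/2.
[DEG] = ½·((-2)·(13−(21/2)) + 4·(21/2−15) + (-9/2)·(15−13)) = ½·(-5 − 18 − 9) = -16, so the F-coordinate is 1/4.
Check: 5/4 − 1/2 + 1/4 = 1.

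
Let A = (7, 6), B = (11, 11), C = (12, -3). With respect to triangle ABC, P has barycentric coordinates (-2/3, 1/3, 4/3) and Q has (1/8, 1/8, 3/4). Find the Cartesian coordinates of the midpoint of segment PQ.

Barycentric coordinates of the midpoint are the average: (-13/48, 11/48, 25/24).
Converting: (-13/48)·A + (11/48)·B + (25/24)·C = (105/8, -107/48).

(105/8, -107/48)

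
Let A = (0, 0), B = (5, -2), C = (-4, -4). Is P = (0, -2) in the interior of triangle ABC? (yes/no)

yes

Barycentric coordinates of P: (5/14, 2/7, 5/14).
The three coordinates are positive, positive, positive; a point is interior exactly when all three are positive.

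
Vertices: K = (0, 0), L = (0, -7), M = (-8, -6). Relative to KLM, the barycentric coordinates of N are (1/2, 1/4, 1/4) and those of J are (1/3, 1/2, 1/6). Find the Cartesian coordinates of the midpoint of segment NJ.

(-5/3, -31/8)

Barycentric coordinates of the midpoint are the average: (5/12, 3/8, 5/24).
Converting: (5/12)·K + (3/8)·L + (5/24)·M = (-5/3, -31/8).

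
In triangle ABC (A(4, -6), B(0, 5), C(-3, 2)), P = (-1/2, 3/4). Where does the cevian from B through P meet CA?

Barycentric coordinates of P with respect to ABC: (1/4, 1/4, 1/2).
On side CA the B-coordinate is zero; dropping P's B-weight 1/4 and renormalizing the remaining 1/2 : 1/4 gives weights 2/3, 1/3 on C, A.
Q = (2/3)·(-3, 2) + (1/3)·(4, -6) = (-2/3, -2/3).

(-2/3, -2/3)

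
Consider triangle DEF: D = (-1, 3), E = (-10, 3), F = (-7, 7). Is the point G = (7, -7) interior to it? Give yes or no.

Barycentric coordinates of G: (49/18, 7/9, -5/2).
The three coordinates are positive, positive, negative; a point is interior exactly when all three are positive.

no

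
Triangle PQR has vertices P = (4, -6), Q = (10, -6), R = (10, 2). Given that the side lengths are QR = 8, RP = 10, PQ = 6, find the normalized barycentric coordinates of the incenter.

The incenter has barycentric coordinates proportional to the opposite side lengths: (8 : 10 : 6).
Normalizing by 8+10+6 = 24 gives (1/3, 5/12, 1/4).

(1/3, 5/12, 1/4)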